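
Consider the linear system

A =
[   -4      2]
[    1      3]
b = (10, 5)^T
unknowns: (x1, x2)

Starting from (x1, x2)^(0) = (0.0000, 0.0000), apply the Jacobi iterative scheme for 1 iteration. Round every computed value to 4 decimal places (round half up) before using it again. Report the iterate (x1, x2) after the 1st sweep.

Iteration 1:
  x1 = (10 - (2)·0.0000) / (-4) = -2.5000
  x2 = (5 - (1)·0.0000) / (3) = 1.6667

(-2.5000, 1.6667)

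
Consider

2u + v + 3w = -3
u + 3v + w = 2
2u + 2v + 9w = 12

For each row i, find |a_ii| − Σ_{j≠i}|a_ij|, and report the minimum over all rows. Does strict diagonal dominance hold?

-2

row 1: |2| − (1+3) = -2
row 2: |3| − (1+1) = 1
row 3: |9| − (2+2) = 5
minimum over rows = -2 → not strictly diagonally dominant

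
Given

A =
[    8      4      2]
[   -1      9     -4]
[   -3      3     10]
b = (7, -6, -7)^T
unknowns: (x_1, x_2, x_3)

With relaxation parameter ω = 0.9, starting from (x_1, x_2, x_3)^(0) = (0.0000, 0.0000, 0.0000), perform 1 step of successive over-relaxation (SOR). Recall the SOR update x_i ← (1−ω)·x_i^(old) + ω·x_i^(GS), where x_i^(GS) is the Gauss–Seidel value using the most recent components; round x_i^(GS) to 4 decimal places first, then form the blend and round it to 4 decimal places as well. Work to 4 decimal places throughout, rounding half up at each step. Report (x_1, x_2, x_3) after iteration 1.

(0.7875, -0.5213, -0.2767)

Iteration 1:
  x_1: GS value = (7 - (4)·0.0000 - (2)·0.0000) / (8) = 0.8750;  x_1 ← (1−ω)·0.0000 + ω·0.8750 = 0.7875
  x_2: GS value = (-6 - (-1)·0.7875 - (-4)·0.0000) / (9) = -0.5792;  x_2 ← (1−ω)·0.0000 + ω·-0.5792 = -0.5213
  x_3: GS value = (-7 - (-3)·0.7875 - (3)·-0.5213) / (10) = -0.3074;  x_3 ← (1−ω)·0.0000 + ω·-0.3074 = -0.2767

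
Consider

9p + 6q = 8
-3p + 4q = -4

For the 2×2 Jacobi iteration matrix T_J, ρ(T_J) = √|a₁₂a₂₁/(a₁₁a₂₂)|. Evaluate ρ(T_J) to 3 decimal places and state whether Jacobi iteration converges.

0.707

a₁₂a₂₁/(a₁₁a₂₂) = (6)·(-3) / ((9)·(4)) = -0.500000
ρ = √|-0.500000| = √0.500000 = 0.707
ρ < 1, so Jacobi converges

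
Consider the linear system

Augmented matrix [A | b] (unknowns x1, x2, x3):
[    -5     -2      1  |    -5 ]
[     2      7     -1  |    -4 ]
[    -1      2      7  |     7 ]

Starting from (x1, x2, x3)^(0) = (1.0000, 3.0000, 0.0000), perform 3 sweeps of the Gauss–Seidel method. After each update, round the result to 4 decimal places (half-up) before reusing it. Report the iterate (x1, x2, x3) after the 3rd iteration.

Iteration 1:
  x1 = (-5 - (-2)·3.0000 - (1)·0.0000) / (-5) = -0.2000
  x2 = (-4 - (2)·-0.2000 - (-1)·0.0000) / (7) = -0.5143
  x3 = (7 - (-1)·-0.2000 - (2)·-0.5143) / (7) = 1.1184
Iteration 2:
  x1 = (-5 - (-2)·-0.5143 - (1)·1.1184) / (-5) = 1.4294
  x2 = (-4 - (2)·1.4294 - (-1)·1.1184) / (7) = -0.8201
  x3 = (7 - (-1)·1.4294 - (2)·-0.8201) / (7) = 1.4385
Iteration 3:
  x1 = (-5 - (-2)·-0.8201 - (1)·1.4385) / (-5) = 1.6157
  x2 = (-4 - (2)·1.6157 - (-1)·1.4385) / (7) = -0.8276
  x3 = (7 - (-1)·1.6157 - (2)·-0.8276) / (7) = 1.4673

(1.6157, -0.8276, 1.4673)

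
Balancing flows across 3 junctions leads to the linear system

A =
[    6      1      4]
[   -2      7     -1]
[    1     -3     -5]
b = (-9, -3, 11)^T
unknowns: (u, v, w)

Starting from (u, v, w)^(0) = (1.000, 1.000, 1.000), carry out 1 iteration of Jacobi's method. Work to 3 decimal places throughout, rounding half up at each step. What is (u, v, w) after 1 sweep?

Iteration 1:
  u = (-9 - (1)·1.000 - (4)·1.000) / (6) = -2.333
  v = (-3 - (-2)·1.000 - (-1)·1.000) / (7) = 0.000
  w = (11 - (1)·1.000 - (-3)·1.000) / (-5) = -2.600

(-2.333, 0.000, -2.600)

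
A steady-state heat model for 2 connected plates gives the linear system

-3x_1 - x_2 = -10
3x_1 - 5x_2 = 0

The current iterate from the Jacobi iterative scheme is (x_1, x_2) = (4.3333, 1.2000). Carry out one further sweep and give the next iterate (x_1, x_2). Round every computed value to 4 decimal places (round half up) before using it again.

One sweep:
  x_1 = (-10 - (-1)·1.2000) / (-3) = 2.9333
  x_2 = (0 - (3)·4.3333) / (-5) = 2.6000

(2.9333, 2.6000)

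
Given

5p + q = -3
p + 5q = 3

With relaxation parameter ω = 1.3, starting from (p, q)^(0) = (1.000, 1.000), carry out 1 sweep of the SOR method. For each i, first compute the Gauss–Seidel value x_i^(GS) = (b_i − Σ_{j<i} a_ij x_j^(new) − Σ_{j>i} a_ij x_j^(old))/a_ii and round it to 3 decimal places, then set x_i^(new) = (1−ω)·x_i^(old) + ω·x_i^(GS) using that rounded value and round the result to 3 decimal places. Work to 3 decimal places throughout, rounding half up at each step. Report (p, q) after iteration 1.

(-1.340, 0.828)

Iteration 1:
  p: GS value = (-3 - (1)·1.000) / (5) = -0.800;  p ← (1−ω)·1.000 + ω·-0.800 = -1.340
  q: GS value = (3 - (1)·-1.340) / (5) = 0.868;  q ← (1−ω)·1.000 + ω·0.868 = 0.828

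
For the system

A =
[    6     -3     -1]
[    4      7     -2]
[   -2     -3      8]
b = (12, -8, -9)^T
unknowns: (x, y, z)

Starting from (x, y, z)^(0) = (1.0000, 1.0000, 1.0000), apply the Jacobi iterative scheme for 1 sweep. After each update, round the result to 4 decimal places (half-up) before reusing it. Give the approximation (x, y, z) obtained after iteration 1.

Iteration 1:
  x = (12 - (-3)·1.0000 - (-1)·1.0000) / (6) = 2.6667
  y = (-8 - (4)·1.0000 - (-2)·1.0000) / (7) = -1.4286
  z = (-9 - (-2)·1.0000 - (-3)·1.0000) / (8) = -0.5000

(2.6667, -1.4286, -0.5000)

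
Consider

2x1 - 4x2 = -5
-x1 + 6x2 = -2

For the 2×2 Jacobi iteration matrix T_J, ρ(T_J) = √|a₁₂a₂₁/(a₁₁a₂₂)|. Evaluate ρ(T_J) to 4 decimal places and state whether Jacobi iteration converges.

0.5774

a₁₂a₂₁/(a₁₁a₂₂) = (-4)·(-1) / ((2)·(6)) = 0.333333
ρ = √|0.333333| = √0.333333 = 0.5774
ρ < 1, so Jacobi converges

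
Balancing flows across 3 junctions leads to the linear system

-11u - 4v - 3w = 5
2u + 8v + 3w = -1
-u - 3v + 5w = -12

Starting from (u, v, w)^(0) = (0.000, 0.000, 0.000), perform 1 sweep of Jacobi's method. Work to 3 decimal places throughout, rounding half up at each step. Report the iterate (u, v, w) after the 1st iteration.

(-0.455, -0.125, -2.400)

Iteration 1:
  u = (5 - (-4)·0.000 - (-3)·0.000) / (-11) = -0.455
  v = (-1 - (2)·0.000 - (3)·0.000) / (8) = -0.125
  w = (-12 - (-1)·0.000 - (-3)·0.000) / (5) = -2.400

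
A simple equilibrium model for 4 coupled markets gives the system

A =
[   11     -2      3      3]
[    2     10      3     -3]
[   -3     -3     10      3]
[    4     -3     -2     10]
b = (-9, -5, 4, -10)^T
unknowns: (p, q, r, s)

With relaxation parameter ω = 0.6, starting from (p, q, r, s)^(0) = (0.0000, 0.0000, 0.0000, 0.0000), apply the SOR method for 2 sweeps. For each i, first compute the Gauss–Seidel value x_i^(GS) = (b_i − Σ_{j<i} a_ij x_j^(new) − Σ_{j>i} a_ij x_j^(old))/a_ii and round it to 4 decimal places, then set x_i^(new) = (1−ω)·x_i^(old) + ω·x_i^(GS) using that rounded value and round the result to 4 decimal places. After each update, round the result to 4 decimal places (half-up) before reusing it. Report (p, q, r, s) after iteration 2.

(-0.6474, -0.4305, 0.1815, -0.7054)

Iteration 1:
  p: GS value = (-9 - (-2)·0.0000 - (3)·0.0000 - (3)·0.0000) / (11) = -0.8182;  p ← (1−ω)·0.0000 + ω·-0.8182 = -0.4909
  q: GS value = (-5 - (2)·-0.4909 - (3)·0.0000 - (-3)·0.0000) / (10) = -0.4018;  q ← (1−ω)·0.0000 + ω·-0.4018 = -0.2411
  r: GS value = (4 - (-3)·-0.4909 - (-3)·-0.2411 - (3)·0.0000) / (10) = 0.1804;  r ← (1−ω)·0.0000 + ω·0.1804 = 0.1082
  s: GS value = (-10 - (4)·-0.4909 - (-3)·-0.2411 - (-2)·0.1082) / (10) = -0.8543;  s ← (1−ω)·0.0000 + ω·-0.8543 = -0.5126
Iteration 2:
  p: GS value = (-9 - (-2)·-0.2411 - (3)·0.1082 - (3)·-0.5126) / (11) = -0.7517;  p ← (1−ω)·-0.4909 + ω·-0.7517 = -0.6474
  q: GS value = (-5 - (2)·-0.6474 - (3)·0.1082 - (-3)·-0.5126) / (10) = -0.5568;  q ← (1−ω)·-0.2411 + ω·-0.5568 = -0.4305
  r: GS value = (4 - (-3)·-0.6474 - (-3)·-0.4305 - (3)·-0.5126) / (10) = 0.2304;  r ← (1−ω)·0.1082 + ω·0.2304 = 0.1815
  s: GS value = (-10 - (4)·-0.6474 - (-3)·-0.4305 - (-2)·0.1815) / (10) = -0.8339;  s ← (1−ω)·-0.5126 + ω·-0.8339 = -0.7054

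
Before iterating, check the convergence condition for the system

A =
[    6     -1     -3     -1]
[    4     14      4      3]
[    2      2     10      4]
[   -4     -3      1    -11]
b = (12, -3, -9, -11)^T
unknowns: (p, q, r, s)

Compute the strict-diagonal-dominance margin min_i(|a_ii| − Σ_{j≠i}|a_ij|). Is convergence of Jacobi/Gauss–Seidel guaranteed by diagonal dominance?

1

row 1: |6| − (1+3+1) = 1
row 2: |14| − (4+4+3) = 3
row 3: |10| − (2+2+4) = 2
row 4: |-11| − (4+3+1) = 3
minimum over rows = 1 → strictly diagonally dominant (convergence guaranteed)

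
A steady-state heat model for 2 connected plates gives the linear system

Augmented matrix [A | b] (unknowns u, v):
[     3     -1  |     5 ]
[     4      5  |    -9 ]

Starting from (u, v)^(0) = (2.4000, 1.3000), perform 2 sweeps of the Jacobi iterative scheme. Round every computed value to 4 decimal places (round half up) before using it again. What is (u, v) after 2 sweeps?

(0.4267, -3.4800)

Iteration 1:
  u = (5 - (-1)·1.3000) / (3) = 2.1000
  v = (-9 - (4)·2.4000) / (5) = -3.7200
Iteration 2:
  u = (5 - (-1)·-3.7200) / (3) = 0.4267
  v = (-9 - (4)·2.1000) / (5) = -3.4800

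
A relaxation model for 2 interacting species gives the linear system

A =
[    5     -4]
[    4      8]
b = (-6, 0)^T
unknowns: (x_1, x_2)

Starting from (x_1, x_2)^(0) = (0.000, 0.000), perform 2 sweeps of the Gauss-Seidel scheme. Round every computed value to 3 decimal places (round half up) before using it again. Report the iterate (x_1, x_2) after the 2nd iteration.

(-0.720, 0.360)

Iteration 1:
  x_1 = (-6 - (-4)·0.000) / (5) = -1.200
  x_2 = (0 - (4)·-1.200) / (8) = 0.600
Iteration 2:
  x_1 = (-6 - (-4)·0.600) / (5) = -0.720
  x_2 = (0 - (4)·-0.720) / (8) = 0.360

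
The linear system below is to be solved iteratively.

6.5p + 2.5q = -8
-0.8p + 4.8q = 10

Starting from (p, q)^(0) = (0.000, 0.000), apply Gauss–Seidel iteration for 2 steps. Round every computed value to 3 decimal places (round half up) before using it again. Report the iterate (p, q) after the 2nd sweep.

(-1.953, 1.758)

Iteration 1:
  p = (-8 - (2.5)·0.000) / (6.5) = -1.231
  q = (10 - (-0.8)·-1.231) / (4.8) = 1.878
Iteration 2:
  p = (-8 - (2.5)·1.878) / (6.5) = -1.953
  q = (10 - (-0.8)·-1.953) / (4.8) = 1.758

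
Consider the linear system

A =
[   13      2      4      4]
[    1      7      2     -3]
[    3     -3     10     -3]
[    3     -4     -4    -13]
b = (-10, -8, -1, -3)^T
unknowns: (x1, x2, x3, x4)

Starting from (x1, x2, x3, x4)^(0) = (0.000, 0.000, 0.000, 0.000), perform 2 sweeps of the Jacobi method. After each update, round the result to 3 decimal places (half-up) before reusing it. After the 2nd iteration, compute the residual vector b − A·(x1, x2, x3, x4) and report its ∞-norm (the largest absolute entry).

1.120

Iteration 1:
  x1 = (-10 - (2)·0.000 - (4)·0.000 - (4)·0.000) / (13) = -0.769
  x2 = (-8 - (1)·0.000 - (2)·0.000 - (-3)·0.000) / (7) = -1.143
  x3 = (-1 - (3)·0.000 - (-3)·0.000 - (-3)·0.000) / (10) = -0.100
  x4 = (-3 - (3)·0.000 - (-4)·0.000 - (-4)·0.000) / (-13) = 0.231
Iteration 2:
  x1 = (-10 - (2)·-1.143 - (4)·-0.100 - (4)·0.231) / (13) = -0.634
  x2 = (-8 - (1)·-0.769 - (2)·-0.100 - (-3)·0.231) / (7) = -0.905
  x3 = (-1 - (3)·-0.769 - (-3)·-1.143 - (-3)·0.231) / (10) = -0.143
  x4 = (-3 - (3)·-0.769 - (-4)·-1.143 - (-4)·-0.100) / (-13) = 0.436
Residual b − A·x = (-1.120, 0.563, 0.925, 0.378); ∞-norm = 1.120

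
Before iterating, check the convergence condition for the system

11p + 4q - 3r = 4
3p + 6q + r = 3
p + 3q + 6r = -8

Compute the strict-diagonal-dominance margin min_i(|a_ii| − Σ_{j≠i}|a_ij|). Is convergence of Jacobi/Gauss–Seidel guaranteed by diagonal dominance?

2

row 1: |11| − (4+3) = 4
row 2: |6| − (3+1) = 2
row 3: |6| − (1+3) = 2
minimum over rows = 2 → strictly diagonally dominant (convergence guaranteed)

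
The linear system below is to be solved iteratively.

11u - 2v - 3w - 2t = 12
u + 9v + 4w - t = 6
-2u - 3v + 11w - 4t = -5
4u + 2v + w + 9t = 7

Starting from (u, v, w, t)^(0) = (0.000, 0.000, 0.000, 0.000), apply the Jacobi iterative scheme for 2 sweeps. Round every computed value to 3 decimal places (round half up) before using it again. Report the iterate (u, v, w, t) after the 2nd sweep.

Iteration 1:
  u = (12 - (-2)·0.000 - (-3)·0.000 - (-2)·0.000) / (11) = 1.091
  v = (6 - (1)·0.000 - (4)·0.000 - (-1)·0.000) / (9) = 0.667
  w = (-5 - (-2)·0.000 - (-3)·0.000 - (-4)·0.000) / (11) = -0.455
  t = (7 - (4)·0.000 - (2)·0.000 - (1)·0.000) / (9) = 0.778
Iteration 2:
  u = (12 - (-2)·0.667 - (-3)·-0.455 - (-2)·0.778) / (11) = 1.230
  v = (6 - (1)·1.091 - (4)·-0.455 - (-1)·0.778) / (9) = 0.834
  w = (-5 - (-2)·1.091 - (-3)·0.667 - (-4)·0.778) / (11) = 0.209
  t = (7 - (4)·1.091 - (2)·0.667 - (1)·-0.455) / (9) = 0.195

(1.230, 0.834, 0.209, 0.195)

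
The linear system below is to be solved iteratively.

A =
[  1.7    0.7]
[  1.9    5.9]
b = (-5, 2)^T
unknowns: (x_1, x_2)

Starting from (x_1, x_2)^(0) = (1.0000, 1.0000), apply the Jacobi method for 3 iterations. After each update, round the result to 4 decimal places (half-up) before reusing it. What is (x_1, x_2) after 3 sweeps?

Iteration 1:
  x_1 = (-5 - (0.7)·1.0000) / (1.7) = -3.3529
  x_2 = (2 - (1.9)·1.0000) / (5.9) = 0.0169
Iteration 2:
  x_1 = (-5 - (0.7)·0.0169) / (1.7) = -2.9481
  x_2 = (2 - (1.9)·-3.3529) / (5.9) = 1.4187
Iteration 3:
  x_1 = (-5 - (0.7)·1.4187) / (1.7) = -3.5253
  x_2 = (2 - (1.9)·-2.9481) / (5.9) = 1.2884

(-3.5253, 1.2884)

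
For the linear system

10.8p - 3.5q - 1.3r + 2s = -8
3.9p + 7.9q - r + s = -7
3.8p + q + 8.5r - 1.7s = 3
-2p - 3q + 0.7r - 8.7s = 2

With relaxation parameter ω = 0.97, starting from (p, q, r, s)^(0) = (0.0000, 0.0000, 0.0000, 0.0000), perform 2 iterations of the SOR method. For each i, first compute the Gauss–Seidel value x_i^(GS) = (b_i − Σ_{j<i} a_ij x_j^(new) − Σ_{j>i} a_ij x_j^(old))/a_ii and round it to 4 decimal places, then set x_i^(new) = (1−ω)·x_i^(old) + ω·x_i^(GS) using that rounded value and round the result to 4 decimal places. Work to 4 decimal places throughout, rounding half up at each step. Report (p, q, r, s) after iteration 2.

(-0.8486, -0.4013, 0.8096, 0.1686)

Iteration 1:
  p: GS value = (-8 - (-3.5)·0.0000 - (-1.3)·0.0000 - (2)·0.0000) / (10.8) = -0.7407;  p ← (1−ω)·0.0000 + ω·-0.7407 = -0.7185
  q: GS value = (-7 - (3.9)·-0.7185 - (-1)·0.0000 - (1)·0.0000) / (7.9) = -0.5314;  q ← (1−ω)·0.0000 + ω·-0.5314 = -0.5155
  r: GS value = (3 - (3.8)·-0.7185 - (1)·-0.5155 - (-1.7)·0.0000) / (8.5) = 0.7348;  r ← (1−ω)·0.0000 + ω·0.7348 = 0.7128
  s: GS value = (2 - (-2)·-0.7185 - (-3)·-0.5155 - (0.7)·0.7128) / (-8.7) = 0.1704;  s ← (1−ω)·0.0000 + ω·0.1704 = 0.1653
Iteration 2:
  p: GS value = (-8 - (-3.5)·-0.5155 - (-1.3)·0.7128 - (2)·0.1653) / (10.8) = -0.8526;  p ← (1−ω)·-0.7185 + ω·-0.8526 = -0.8486
  q: GS value = (-7 - (3.9)·-0.8486 - (-1)·0.7128 - (1)·0.1653) / (7.9) = -0.3978;  q ← (1−ω)·-0.5155 + ω·-0.3978 = -0.4013
  r: GS value = (3 - (3.8)·-0.8486 - (1)·-0.4013 - (-1.7)·0.1653) / (8.5) = 0.8126;  r ← (1−ω)·0.7128 + ω·0.8126 = 0.8096
  s: GS value = (2 - (-2)·-0.8486 - (-3)·-0.4013 - (0.7)·0.8096) / (-8.7) = 0.1687;  s ← (1−ω)·0.1653 + ω·0.1687 = 0.1686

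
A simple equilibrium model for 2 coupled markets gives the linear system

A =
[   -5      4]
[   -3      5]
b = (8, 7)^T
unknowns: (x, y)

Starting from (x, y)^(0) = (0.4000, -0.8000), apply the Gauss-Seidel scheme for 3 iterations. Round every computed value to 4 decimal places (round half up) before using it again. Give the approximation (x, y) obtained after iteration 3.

(-1.2265, 0.6641)

Iteration 1:
  x = (8 - (4)·-0.8000) / (-5) = -2.2400
  y = (7 - (-3)·-2.2400) / (5) = 0.0560
Iteration 2:
  x = (8 - (4)·0.0560) / (-5) = -1.5552
  y = (7 - (-3)·-1.5552) / (5) = 0.4669
Iteration 3:
  x = (8 - (4)·0.4669) / (-5) = -1.2265
  y = (7 - (-3)·-1.2265) / (5) = 0.6641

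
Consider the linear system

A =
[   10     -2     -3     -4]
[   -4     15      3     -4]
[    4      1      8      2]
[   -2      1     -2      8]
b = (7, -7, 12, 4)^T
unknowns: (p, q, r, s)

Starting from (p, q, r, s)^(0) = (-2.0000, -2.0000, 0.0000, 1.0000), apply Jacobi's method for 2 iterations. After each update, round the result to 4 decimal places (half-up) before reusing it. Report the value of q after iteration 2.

Iteration 1:
  p = (7 - (-2)·-2.0000 - (-3)·0.0000 - (-4)·1.0000) / (10) = 0.7000
  q = (-7 - (-4)·-2.0000 - (3)·0.0000 - (-4)·1.0000) / (15) = -0.7333
  r = (12 - (4)·-2.0000 - (1)·-2.0000 - (2)·1.0000) / (8) = 2.5000
  s = (4 - (-2)·-2.0000 - (1)·-2.0000 - (-2)·0.0000) / (8) = 0.2500
Iteration 2:
  p = (7 - (-2)·-0.7333 - (-3)·2.5000 - (-4)·0.2500) / (10) = 1.4033
  q = (-7 - (-4)·0.7000 - (3)·2.5000 - (-4)·0.2500) / (15) = -0.7133
  r = (12 - (4)·0.7000 - (1)·-0.7333 - (2)·0.2500) / (8) = 1.1792
  s = (4 - (-2)·0.7000 - (1)·-0.7333 - (-2)·2.5000) / (8) = 1.3917

-0.7133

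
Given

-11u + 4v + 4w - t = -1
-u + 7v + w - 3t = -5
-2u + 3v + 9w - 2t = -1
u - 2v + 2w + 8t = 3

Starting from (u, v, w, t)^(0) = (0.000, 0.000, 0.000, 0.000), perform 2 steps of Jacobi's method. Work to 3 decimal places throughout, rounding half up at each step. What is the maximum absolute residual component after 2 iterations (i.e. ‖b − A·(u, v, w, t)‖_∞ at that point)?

2.280

Iteration 1:
  u = (-1 - (4)·0.000 - (4)·0.000 - (-1)·0.000) / (-11) = 0.091
  v = (-5 - (-1)·0.000 - (1)·0.000 - (-3)·0.000) / (7) = -0.714
  w = (-1 - (-2)·0.000 - (3)·0.000 - (-2)·0.000) / (9) = -0.111
  t = (3 - (1)·0.000 - (-2)·0.000 - (2)·0.000) / (8) = 0.375
Iteration 2:
  u = (-1 - (4)·-0.714 - (4)·-0.111 - (-1)·0.375) / (-11) = -0.243
  v = (-5 - (-1)·0.091 - (1)·-0.111 - (-3)·0.375) / (7) = -0.525
  w = (-1 - (-2)·0.091 - (3)·-0.714 - (-2)·0.375) / (9) = 0.230
  t = (3 - (1)·0.091 - (-2)·-0.714 - (2)·-0.111) / (8) = 0.213
Residual b − A·x = (-2.280, -1.159, -1.555, 0.029); ∞-norm = 2.280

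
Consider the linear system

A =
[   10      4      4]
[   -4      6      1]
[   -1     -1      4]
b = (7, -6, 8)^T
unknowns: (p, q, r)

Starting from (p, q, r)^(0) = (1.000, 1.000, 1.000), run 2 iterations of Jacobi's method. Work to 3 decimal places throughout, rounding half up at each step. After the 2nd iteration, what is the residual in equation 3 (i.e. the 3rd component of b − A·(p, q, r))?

Iteration 1:
  p = (7 - (4)·1.000 - (4)·1.000) / (10) = -0.100
  q = (-6 - (-4)·1.000 - (1)·1.000) / (6) = -0.500
  r = (8 - (-1)·1.000 - (-1)·1.000) / (4) = 2.500
Iteration 2:
  p = (7 - (4)·-0.500 - (4)·2.500) / (10) = -0.100
  q = (-6 - (-4)·-0.100 - (1)·2.500) / (6) = -1.483
  r = (8 - (-1)·-0.100 - (-1)·-0.500) / (4) = 1.850
Residual b − A·x = (6.532, 0.648, -0.983)

-0.983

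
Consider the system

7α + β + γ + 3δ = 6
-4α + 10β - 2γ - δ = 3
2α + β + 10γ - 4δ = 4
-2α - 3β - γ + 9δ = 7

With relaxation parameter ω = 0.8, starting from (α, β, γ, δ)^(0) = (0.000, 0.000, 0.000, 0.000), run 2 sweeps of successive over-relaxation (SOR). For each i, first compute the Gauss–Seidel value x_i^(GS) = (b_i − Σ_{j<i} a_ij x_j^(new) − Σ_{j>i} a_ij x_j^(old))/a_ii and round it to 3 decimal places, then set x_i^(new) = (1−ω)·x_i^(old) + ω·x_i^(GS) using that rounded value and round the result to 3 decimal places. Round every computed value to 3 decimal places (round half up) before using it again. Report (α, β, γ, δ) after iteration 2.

Iteration 1:
  α: GS value = (6 - (1)·0.000 - (1)·0.000 - (3)·0.000) / (7) = 0.857;  α ← (1−ω)·0.000 + ω·0.857 = 0.686
  β: GS value = (3 - (-4)·0.686 - (-2)·0.000 - (-1)·0.000) / (10) = 0.574;  β ← (1−ω)·0.000 + ω·0.574 = 0.459
  γ: GS value = (4 - (2)·0.686 - (1)·0.459 - (-4)·0.000) / (10) = 0.217;  γ ← (1−ω)·0.000 + ω·0.217 = 0.174
  δ: GS value = (7 - (-2)·0.686 - (-3)·0.459 - (-1)·0.174) / (9) = 1.103;  δ ← (1−ω)·0.000 + ω·1.103 = 0.882
Iteration 2:
  α: GS value = (6 - (1)·0.459 - (1)·0.174 - (3)·0.882) / (7) = 0.389;  α ← (1−ω)·0.686 + ω·0.389 = 0.448
  β: GS value = (3 - (-4)·0.448 - (-2)·0.174 - (-1)·0.882) / (10) = 0.602;  β ← (1−ω)·0.459 + ω·0.602 = 0.573
  γ: GS value = (4 - (2)·0.448 - (1)·0.573 - (-4)·0.882) / (10) = 0.606;  γ ← (1−ω)·0.174 + ω·0.606 = 0.520
  δ: GS value = (7 - (-2)·0.448 - (-3)·0.573 - (-1)·0.520) / (9) = 1.126;  δ ← (1−ω)·0.882 + ω·1.126 = 1.077

(0.448, 0.573, 0.520, 1.077)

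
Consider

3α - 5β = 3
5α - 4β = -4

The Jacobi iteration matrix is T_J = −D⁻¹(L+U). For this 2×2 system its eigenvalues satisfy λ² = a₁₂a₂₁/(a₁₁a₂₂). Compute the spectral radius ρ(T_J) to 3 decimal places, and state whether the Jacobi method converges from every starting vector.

1.443

a₁₂a₂₁/(a₁₁a₂₂) = (-5)·(5) / ((3)·(-4)) = 2.083333
ρ = √|2.083333| = √2.083333 = 1.443
ρ > 1, so Jacobi diverges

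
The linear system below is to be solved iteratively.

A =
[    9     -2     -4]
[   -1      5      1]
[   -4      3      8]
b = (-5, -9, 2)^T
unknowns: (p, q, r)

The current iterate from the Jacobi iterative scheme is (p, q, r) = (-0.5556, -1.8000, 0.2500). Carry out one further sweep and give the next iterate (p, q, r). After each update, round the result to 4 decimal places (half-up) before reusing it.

One sweep:
  p = (-5 - (-2)·-1.8000 - (-4)·0.2500) / (9) = -0.8444
  q = (-9 - (-1)·-0.5556 - (1)·0.2500) / (5) = -1.9611
  r = (2 - (-4)·-0.5556 - (3)·-1.8000) / (8) = 0.6472

(-0.8444, -1.9611, 0.6472)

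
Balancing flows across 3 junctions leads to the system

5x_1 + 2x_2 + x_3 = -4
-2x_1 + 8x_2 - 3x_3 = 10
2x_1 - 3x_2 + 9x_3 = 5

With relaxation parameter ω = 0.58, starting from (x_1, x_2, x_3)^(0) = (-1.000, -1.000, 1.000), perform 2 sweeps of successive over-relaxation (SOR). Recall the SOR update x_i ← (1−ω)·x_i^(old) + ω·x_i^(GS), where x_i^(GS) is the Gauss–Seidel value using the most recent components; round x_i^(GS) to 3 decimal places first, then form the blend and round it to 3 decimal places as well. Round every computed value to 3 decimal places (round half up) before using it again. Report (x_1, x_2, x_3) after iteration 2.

(-0.989, 0.954, 1.021)

Iteration 1:
  x_1: GS value = (-4 - (2)·-1.000 - (1)·1.000) / (5) = -0.600;  x_1 ← (1−ω)·-1.000 + ω·-0.600 = -0.768
  x_2: GS value = (10 - (-2)·-0.768 - (-3)·1.000) / (8) = 1.433;  x_2 ← (1−ω)·-1.000 + ω·1.433 = 0.411
  x_3: GS value = (5 - (2)·-0.768 - (-3)·0.411) / (9) = 0.863;  x_3 ← (1−ω)·1.000 + ω·0.863 = 0.921
Iteration 2:
  x_1: GS value = (-4 - (2)·0.411 - (1)·0.921) / (5) = -1.149;  x_1 ← (1−ω)·-0.768 + ω·-1.149 = -0.989
  x_2: GS value = (10 - (-2)·-0.989 - (-3)·0.921) / (8) = 1.348;  x_2 ← (1−ω)·0.411 + ω·1.348 = 0.954
  x_3: GS value = (5 - (2)·-0.989 - (-3)·0.954) / (9) = 1.093;  x_3 ← (1−ω)·0.921 + ω·1.093 = 1.021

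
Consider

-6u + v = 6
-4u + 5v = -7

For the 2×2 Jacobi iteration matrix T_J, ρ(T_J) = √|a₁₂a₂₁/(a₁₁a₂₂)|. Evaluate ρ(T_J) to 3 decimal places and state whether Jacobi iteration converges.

a₁₂a₂₁/(a₁₁a₂₂) = (1)·(-4) / ((-6)·(5)) = 0.133333
ρ = √|0.133333| = √0.133333 = 0.365
ρ < 1, so Jacobi converges

0.365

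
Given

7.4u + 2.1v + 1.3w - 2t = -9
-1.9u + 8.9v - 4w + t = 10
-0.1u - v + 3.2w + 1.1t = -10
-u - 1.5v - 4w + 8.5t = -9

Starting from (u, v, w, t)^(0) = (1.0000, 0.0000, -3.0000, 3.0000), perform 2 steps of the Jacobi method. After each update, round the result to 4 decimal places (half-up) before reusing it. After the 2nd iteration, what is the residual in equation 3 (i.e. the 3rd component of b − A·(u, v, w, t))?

0.5569

Iteration 1:
  u = (-9 - (2.1)·0.0000 - (1.3)·-3.0000 - (-2)·3.0000) / (7.4) = 0.1216
  v = (10 - (-1.9)·1.0000 - (-4)·-3.0000 - (1)·3.0000) / (8.9) = -0.3483
  w = (-10 - (-0.1)·1.0000 - (-1)·0.0000 - (1.1)·3.0000) / (3.2) = -4.1250
  t = (-9 - (-1)·1.0000 - (-1.5)·0.0000 - (-4)·-3.0000) / (8.5) = -2.3529
Iteration 2:
  u = (-9 - (2.1)·-0.3483 - (1.3)·-4.1250 - (-2)·-2.3529) / (7.4) = -1.0286
  v = (10 - (-1.9)·0.1216 - (-4)·-4.1250 - (1)·-2.3529) / (8.9) = -0.4400
  w = (-10 - (-0.1)·0.1216 - (-1)·-0.3483 - (1.1)·-2.3529) / (3.2) = -2.4212
  t = (-9 - (-1)·0.1216 - (-1.5)·-0.3483 - (-4)·-4.1250) / (8.5) = -3.0472
Residual b − A·x = (-3.4112, 5.3241, 0.5569, 5.5278)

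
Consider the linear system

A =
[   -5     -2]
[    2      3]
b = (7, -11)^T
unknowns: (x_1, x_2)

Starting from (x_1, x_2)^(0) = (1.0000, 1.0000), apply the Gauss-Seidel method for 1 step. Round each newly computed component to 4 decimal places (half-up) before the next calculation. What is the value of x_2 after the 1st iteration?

Iteration 1:
  x_1 = (7 - (-2)·1.0000) / (-5) = -1.8000
  x_2 = (-11 - (2)·-1.8000) / (3) = -2.4667

-2.4667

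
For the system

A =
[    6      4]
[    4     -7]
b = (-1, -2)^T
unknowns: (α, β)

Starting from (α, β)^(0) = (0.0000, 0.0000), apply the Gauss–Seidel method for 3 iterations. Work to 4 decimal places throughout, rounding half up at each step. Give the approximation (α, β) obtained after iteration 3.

(-0.2453, 0.1455)

Iteration 1:
  α = (-1 - (4)·0.0000) / (6) = -0.1667
  β = (-2 - (4)·-0.1667) / (-7) = 0.1905
Iteration 2:
  α = (-1 - (4)·0.1905) / (6) = -0.2937
  β = (-2 - (4)·-0.2937) / (-7) = 0.1179
Iteration 3:
  α = (-1 - (4)·0.1179) / (6) = -0.2453
  β = (-2 - (4)·-0.2453) / (-7) = 0.1455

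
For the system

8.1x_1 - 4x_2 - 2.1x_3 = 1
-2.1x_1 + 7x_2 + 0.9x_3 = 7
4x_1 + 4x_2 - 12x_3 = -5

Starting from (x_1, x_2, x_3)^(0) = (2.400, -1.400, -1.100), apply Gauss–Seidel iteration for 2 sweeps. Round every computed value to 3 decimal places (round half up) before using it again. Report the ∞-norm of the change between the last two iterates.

1.525

Iteration 1:
  x_1 = (1 - (-4)·-1.400 - (-2.1)·-1.100) / (8.1) = -0.853
  x_2 = (7 - (-2.1)·-0.853 - (0.9)·-1.100) / (7) = 0.886
  x_3 = (-5 - (4)·-0.853 - (4)·0.886) / (-12) = 0.428
Iteration 2:
  x_1 = (1 - (-4)·0.886 - (-2.1)·0.428) / (8.1) = 0.672
  x_2 = (7 - (-2.1)·0.672 - (0.9)·0.428) / (7) = 1.147
  x_3 = (-5 - (4)·0.672 - (4)·1.147) / (-12) = 1.023
Change: (1.525, 0.261, 0.595) → max |·| = 1.525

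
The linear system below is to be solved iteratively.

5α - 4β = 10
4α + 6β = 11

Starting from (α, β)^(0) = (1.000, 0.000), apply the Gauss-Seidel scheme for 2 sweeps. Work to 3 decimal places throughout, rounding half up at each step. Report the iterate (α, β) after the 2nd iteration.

Iteration 1:
  α = (10 - (-4)·0.000) / (5) = 2.000
  β = (11 - (4)·2.000) / (6) = 0.500
Iteration 2:
  α = (10 - (-4)·0.500) / (5) = 2.400
  β = (11 - (4)·2.400) / (6) = 0.233

(2.400, 0.233)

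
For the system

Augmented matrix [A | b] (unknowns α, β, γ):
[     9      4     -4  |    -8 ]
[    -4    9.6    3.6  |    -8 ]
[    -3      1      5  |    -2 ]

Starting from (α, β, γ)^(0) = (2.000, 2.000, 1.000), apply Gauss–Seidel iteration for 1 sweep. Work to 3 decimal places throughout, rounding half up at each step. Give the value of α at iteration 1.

Iteration 1:
  α = (-8 - (4)·2.000 - (-4)·1.000) / (9) = -1.333
  β = (-8 - (-4)·-1.333 - (3.6)·1.000) / (9.6) = -1.764
  γ = (-2 - (-3)·-1.333 - (1)·-1.764) / (5) = -0.847

-1.333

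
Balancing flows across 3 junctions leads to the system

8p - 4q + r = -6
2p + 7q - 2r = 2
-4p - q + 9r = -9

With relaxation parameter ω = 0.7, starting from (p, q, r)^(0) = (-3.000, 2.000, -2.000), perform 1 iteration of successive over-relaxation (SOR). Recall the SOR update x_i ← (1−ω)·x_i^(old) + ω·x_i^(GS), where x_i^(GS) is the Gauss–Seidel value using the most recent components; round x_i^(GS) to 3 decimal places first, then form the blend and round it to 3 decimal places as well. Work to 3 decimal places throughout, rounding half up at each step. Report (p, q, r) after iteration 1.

Iteration 1:
  p: GS value = (-6 - (-4)·2.000 - (1)·-2.000) / (8) = 0.500;  p ← (1−ω)·-3.000 + ω·0.500 = -0.550
  q: GS value = (2 - (2)·-0.550 - (-2)·-2.000) / (7) = -0.129;  q ← (1−ω)·2.000 + ω·-0.129 = 0.510
  r: GS value = (-9 - (-4)·-0.550 - (-1)·0.510) / (9) = -1.188;  r ← (1−ω)·-2.000 + ω·-1.188 = -1.432

(-0.550, 0.510, -1.432)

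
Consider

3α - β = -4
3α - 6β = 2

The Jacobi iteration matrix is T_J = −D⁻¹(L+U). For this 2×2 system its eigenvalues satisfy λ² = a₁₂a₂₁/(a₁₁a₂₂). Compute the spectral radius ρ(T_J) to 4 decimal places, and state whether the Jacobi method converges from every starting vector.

a₁₂a₂₁/(a₁₁a₂₂) = (-1)·(3) / ((3)·(-6)) = 0.166667
ρ = √|0.166667| = √0.166667 = 0.4082
ρ < 1, so Jacobi converges

0.4082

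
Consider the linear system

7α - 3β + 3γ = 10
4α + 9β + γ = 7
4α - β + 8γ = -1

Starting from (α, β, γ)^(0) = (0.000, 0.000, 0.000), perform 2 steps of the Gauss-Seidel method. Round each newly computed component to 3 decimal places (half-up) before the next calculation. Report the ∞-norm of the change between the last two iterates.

Iteration 1:
  α = (10 - (-3)·0.000 - (3)·0.000) / (7) = 1.429
  β = (7 - (4)·1.429 - (1)·0.000) / (9) = 0.143
  γ = (-1 - (4)·1.429 - (-1)·0.143) / (8) = -0.822
Iteration 2:
  α = (10 - (-3)·0.143 - (3)·-0.822) / (7) = 1.842
  β = (7 - (4)·1.842 - (1)·-0.822) / (9) = 0.050
  γ = (-1 - (4)·1.842 - (-1)·0.050) / (8) = -1.040
Change: (0.413, -0.093, -0.218) → max |·| = 0.413

0.413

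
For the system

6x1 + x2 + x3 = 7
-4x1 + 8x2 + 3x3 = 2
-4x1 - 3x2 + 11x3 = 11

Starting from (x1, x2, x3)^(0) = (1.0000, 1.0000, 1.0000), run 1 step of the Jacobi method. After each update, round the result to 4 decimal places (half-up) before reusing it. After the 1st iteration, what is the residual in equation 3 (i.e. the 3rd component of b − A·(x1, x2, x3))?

-2.5422

Iteration 1:
  x1 = (7 - (1)·1.0000 - (1)·1.0000) / (6) = 0.8333
  x2 = (2 - (-4)·1.0000 - (3)·1.0000) / (8) = 0.3750
  x3 = (11 - (-4)·1.0000 - (-3)·1.0000) / (11) = 1.6364
Residual b − A·x = (-0.0112, -2.5760, -2.5422)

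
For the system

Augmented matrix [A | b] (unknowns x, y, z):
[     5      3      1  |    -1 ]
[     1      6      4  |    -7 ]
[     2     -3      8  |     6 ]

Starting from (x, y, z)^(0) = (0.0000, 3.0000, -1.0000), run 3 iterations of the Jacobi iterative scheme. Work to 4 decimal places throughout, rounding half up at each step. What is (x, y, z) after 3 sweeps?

Iteration 1:
  x = (-1 - (3)·3.0000 - (1)·-1.0000) / (5) = -1.8000
  y = (-7 - (1)·0.0000 - (4)·-1.0000) / (6) = -0.5000
  z = (6 - (2)·0.0000 - (-3)·3.0000) / (8) = 1.8750
Iteration 2:
  x = (-1 - (3)·-0.5000 - (1)·1.8750) / (5) = -0.2750
  y = (-7 - (1)·-1.8000 - (4)·1.8750) / (6) = -2.1167
  z = (6 - (2)·-1.8000 - (-3)·-0.5000) / (8) = 1.0125
Iteration 3:
  x = (-1 - (3)·-2.1167 - (1)·1.0125) / (5) = 0.8675
  y = (-7 - (1)·-0.2750 - (4)·1.0125) / (6) = -1.7958
  z = (6 - (2)·-0.2750 - (-3)·-2.1167) / (8) = 0.0250

(0.8675, -1.7958, 0.0250)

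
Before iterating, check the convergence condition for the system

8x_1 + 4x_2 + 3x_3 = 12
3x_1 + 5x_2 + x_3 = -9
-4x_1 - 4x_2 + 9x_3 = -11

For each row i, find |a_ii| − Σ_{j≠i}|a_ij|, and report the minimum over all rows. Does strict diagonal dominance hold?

1

row 1: |8| − (4+3) = 1
row 2: |5| − (3+1) = 1
row 3: |9| − (4+4) = 1
minimum over rows = 1 → strictly diagonally dominant (convergence guaranteed)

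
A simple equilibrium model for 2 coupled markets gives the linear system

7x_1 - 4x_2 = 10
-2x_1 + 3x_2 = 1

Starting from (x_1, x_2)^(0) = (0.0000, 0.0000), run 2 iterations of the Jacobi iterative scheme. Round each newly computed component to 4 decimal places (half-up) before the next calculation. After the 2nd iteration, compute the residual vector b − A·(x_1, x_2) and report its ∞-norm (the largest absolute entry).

Iteration 1:
  x_1 = (10 - (-4)·0.0000) / (7) = 1.4286
  x_2 = (1 - (-2)·0.0000) / (3) = 0.3333
Iteration 2:
  x_1 = (10 - (-4)·0.3333) / (7) = 1.6190
  x_2 = (1 - (-2)·1.4286) / (3) = 1.2857
Residual b − A·x = (3.8098, 0.3809); ∞-norm = 3.8098

3.8098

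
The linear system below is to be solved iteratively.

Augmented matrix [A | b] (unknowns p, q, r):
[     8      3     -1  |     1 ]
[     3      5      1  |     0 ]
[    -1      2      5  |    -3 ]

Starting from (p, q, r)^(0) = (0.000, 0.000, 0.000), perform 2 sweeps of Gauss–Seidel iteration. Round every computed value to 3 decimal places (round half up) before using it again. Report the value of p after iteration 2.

Iteration 1:
  p = (1 - (3)·0.000 - (-1)·0.000) / (8) = 0.125
  q = (0 - (3)·0.125 - (1)·0.000) / (5) = -0.075
  r = (-3 - (-1)·0.125 - (2)·-0.075) / (5) = -0.545
Iteration 2:
  p = (1 - (3)·-0.075 - (-1)·-0.545) / (8) = 0.085
  q = (0 - (3)·0.085 - (1)·-0.545) / (5) = 0.058
  r = (-3 - (-1)·0.085 - (2)·0.058) / (5) = -0.606

0.085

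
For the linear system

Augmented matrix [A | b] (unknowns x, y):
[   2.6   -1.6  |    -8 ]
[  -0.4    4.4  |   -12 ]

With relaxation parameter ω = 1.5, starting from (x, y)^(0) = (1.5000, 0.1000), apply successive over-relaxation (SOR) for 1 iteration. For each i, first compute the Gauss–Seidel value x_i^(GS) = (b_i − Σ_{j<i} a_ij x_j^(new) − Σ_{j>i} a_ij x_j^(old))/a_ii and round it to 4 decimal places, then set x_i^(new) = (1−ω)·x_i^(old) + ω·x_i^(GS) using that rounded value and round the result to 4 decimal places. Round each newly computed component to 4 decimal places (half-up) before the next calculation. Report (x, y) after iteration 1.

(-5.2731, -4.8599)

Iteration 1:
  x: GS value = (-8 - (-1.6)·0.1000) / (2.6) = -3.0154;  x ← (1−ω)·1.5000 + ω·-3.0154 = -5.2731
  y: GS value = (-12 - (-0.4)·-5.2731) / (4.4) = -3.2066;  y ← (1−ω)·0.1000 + ω·-3.2066 = -4.8599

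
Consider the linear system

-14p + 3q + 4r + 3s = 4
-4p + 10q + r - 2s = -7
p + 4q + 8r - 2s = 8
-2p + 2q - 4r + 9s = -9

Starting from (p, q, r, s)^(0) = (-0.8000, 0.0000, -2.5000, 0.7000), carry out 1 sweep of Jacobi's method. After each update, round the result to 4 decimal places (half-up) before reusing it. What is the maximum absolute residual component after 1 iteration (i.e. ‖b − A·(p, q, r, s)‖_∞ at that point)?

16.2601

Iteration 1:
  p = (4 - (3)·0.0000 - (4)·-2.5000 - (3)·0.7000) / (-14) = -0.8500
  q = (-7 - (-4)·-0.8000 - (1)·-2.5000 - (-2)·0.7000) / (10) = -0.6300
  r = (8 - (1)·-0.8000 - (4)·0.0000 - (-2)·0.7000) / (8) = 1.2750
  s = (-9 - (-2)·-0.8000 - (2)·0.0000 - (-4)·-2.5000) / (9) = -2.2889
Residual b − A·x = (-4.2433, -9.9528, -3.4078, 16.2601); ∞-norm = 16.2601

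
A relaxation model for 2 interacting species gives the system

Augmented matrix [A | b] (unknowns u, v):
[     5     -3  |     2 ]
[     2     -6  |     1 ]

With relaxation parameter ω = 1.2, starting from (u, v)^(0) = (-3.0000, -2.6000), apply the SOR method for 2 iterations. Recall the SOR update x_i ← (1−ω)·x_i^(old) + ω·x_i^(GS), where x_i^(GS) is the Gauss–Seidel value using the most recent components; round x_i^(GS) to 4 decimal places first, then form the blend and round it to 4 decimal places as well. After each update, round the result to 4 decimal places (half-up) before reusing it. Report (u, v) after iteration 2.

(0.6407, 0.0556)

Iteration 1:
  u: GS value = (2 - (-3)·-2.6000) / (5) = -1.1600;  u ← (1−ω)·-3.0000 + ω·-1.1600 = -0.7920
  v: GS value = (1 - (2)·-0.7920) / (-6) = -0.4307;  v ← (1−ω)·-2.6000 + ω·-0.4307 = 0.0032
Iteration 2:
  u: GS value = (2 - (-3)·0.0032) / (5) = 0.4019;  u ← (1−ω)·-0.7920 + ω·0.4019 = 0.6407
  v: GS value = (1 - (2)·0.6407) / (-6) = 0.0469;  v ← (1−ω)·0.0032 + ω·0.0469 = 0.0556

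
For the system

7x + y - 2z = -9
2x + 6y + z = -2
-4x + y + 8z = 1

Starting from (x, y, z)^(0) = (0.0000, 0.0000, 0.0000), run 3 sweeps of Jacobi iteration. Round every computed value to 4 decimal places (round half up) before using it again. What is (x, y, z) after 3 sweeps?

(-1.4324, 0.1468, -0.4855)

Iteration 1:
  x = (-9 - (1)·0.0000 - (-2)·0.0000) / (7) = -1.2857
  y = (-2 - (2)·0.0000 - (1)·0.0000) / (6) = -0.3333
  z = (1 - (-4)·0.0000 - (1)·0.0000) / (8) = 0.1250
Iteration 2:
  x = (-9 - (1)·-0.3333 - (-2)·0.1250) / (7) = -1.2024
  y = (-2 - (2)·-1.2857 - (1)·0.1250) / (6) = 0.0744
  z = (1 - (-4)·-1.2857 - (1)·-0.3333) / (8) = -0.4762
Iteration 3:
  x = (-9 - (1)·0.0744 - (-2)·-0.4762) / (7) = -1.4324
  y = (-2 - (2)·-1.2024 - (1)·-0.4762) / (6) = 0.1468
  z = (1 - (-4)·-1.2024 - (1)·0.0744) / (8) = -0.4855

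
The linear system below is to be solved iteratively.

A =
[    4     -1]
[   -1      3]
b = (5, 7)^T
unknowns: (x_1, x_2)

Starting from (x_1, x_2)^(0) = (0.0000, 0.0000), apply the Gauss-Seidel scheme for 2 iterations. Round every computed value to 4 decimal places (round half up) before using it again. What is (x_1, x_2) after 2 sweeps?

(1.9375, 2.9792)

Iteration 1:
  x_1 = (5 - (-1)·0.0000) / (4) = 1.2500
  x_2 = (7 - (-1)·1.2500) / (3) = 2.7500
Iteration 2:
  x_1 = (5 - (-1)·2.7500) / (4) = 1.9375
  x_2 = (7 - (-1)·1.9375) / (3) = 2.9792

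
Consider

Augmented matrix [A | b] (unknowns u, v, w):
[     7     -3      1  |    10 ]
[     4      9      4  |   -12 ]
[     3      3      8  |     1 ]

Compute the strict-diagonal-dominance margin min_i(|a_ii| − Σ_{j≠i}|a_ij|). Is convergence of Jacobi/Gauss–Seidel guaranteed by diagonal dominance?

1

row 1: |7| − (3+1) = 3
row 2: |9| − (4+4) = 1
row 3: |8| − (3+3) = 2
minimum over rows = 1 → strictly diagonally dominant (convergence guaranteed)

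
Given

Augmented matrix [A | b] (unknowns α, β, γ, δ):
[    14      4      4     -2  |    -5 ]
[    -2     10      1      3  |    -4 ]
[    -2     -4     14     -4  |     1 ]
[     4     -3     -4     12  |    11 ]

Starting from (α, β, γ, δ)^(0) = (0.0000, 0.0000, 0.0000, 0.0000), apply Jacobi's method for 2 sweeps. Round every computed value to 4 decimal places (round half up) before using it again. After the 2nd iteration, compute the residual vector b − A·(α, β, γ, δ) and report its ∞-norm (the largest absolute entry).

Iteration 1:
  α = (-5 - (4)·0.0000 - (4)·0.0000 - (-2)·0.0000) / (14) = -0.3571
  β = (-4 - (-2)·0.0000 - (1)·0.0000 - (3)·0.0000) / (10) = -0.4000
  γ = (1 - (-2)·0.0000 - (-4)·0.0000 - (-4)·0.0000) / (14) = 0.0714
  δ = (11 - (4)·0.0000 - (-3)·0.0000 - (-4)·0.0000) / (12) = 0.9167
Iteration 2:
  α = (-5 - (4)·-0.4000 - (4)·0.0714 - (-2)·0.9167) / (14) = -0.1323
  β = (-4 - (-2)·-0.3571 - (1)·0.0714 - (3)·0.9167) / (10) = -0.7536
  γ = (1 - (-2)·-0.3571 - (-4)·-0.4000 - (-4)·0.9167) / (14) = 0.1680
  δ = (11 - (4)·-0.3571 - (-3)·-0.4000 - (-4)·0.0714) / (12) = 0.9595
Residual b − A·x = (1.1136, 0.2249, -0.7930, -1.5736); ∞-norm = 1.5736

1.5736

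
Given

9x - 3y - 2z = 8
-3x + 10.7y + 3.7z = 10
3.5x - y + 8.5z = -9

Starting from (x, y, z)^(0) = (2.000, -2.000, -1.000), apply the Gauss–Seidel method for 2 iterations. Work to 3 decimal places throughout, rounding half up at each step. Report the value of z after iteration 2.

Iteration 1:
  x = (8 - (-3)·-2.000 - (-2)·-1.000) / (9) = 0.000
  y = (10 - (-3)·0.000 - (3.7)·-1.000) / (10.7) = 1.280
  z = (-9 - (3.5)·0.000 - (-1)·1.280) / (8.5) = -0.908
Iteration 2:
  x = (8 - (-3)·1.280 - (-2)·-0.908) / (9) = 1.114
  y = (10 - (-3)·1.114 - (3.7)·-0.908) / (10.7) = 1.561
  z = (-9 - (3.5)·1.114 - (-1)·1.561) / (8.5) = -1.334

-1.334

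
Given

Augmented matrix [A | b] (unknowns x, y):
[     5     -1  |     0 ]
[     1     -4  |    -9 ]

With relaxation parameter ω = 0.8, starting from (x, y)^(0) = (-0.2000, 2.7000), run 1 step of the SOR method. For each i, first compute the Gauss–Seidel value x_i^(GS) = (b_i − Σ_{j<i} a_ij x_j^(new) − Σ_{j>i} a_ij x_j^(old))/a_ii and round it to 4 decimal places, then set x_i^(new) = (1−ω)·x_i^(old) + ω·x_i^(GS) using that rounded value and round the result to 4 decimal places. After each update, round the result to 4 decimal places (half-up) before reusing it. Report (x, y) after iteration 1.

Iteration 1:
  x: GS value = (0 - (-1)·2.7000) / (5) = 0.5400;  x ← (1−ω)·-0.2000 + ω·0.5400 = 0.3920
  y: GS value = (-9 - (1)·0.3920) / (-4) = 2.3480;  y ← (1−ω)·2.7000 + ω·2.3480 = 2.4184

(0.3920, 2.4184)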